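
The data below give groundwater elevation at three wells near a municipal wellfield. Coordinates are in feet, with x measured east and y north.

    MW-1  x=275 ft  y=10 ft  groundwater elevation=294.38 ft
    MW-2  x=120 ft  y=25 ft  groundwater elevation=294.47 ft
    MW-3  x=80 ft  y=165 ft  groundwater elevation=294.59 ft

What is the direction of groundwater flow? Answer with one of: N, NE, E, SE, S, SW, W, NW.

SE

With h = a·x + b·y + c and MW-1 as origin, the differences give:
  (-155)·a + 15·b = +0.09
  (-195)·a + 155·b = +0.21
Eliminate b (×155 and ×15, subtract): -21100·a = 10.800 → a = ∂h/∂x = -0.0005118
Back-substitute: b = ∂h/∂y = +0.0007109.
Flow = −∇h = (+0.0005118 east, -0.0007109 north), which points southeast.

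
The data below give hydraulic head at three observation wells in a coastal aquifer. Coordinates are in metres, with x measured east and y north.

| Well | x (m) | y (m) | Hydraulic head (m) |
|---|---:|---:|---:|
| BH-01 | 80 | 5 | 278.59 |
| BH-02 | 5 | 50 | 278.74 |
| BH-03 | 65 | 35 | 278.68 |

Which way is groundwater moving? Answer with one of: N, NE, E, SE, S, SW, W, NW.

S

Taking BH-01 as reference: BH-02−BH-01 = (-75, 45, +0.15); BH-03−BH-01 = (-15, 30, +0.09).
Solve a·Δx + b·Δy = Δh: det = (-75)·30 − (-15)·45 = -1575.
∂h/∂x = [(+0.15)·30 − (+0.09)·45] / -1575 = -0.0002857
∂h/∂y = [(-75)·(+0.09) − (-15)·(+0.15)] / -1575 = +0.002857
Flow = −∇h = (+0.0002857 east, -0.002857 north), which points south.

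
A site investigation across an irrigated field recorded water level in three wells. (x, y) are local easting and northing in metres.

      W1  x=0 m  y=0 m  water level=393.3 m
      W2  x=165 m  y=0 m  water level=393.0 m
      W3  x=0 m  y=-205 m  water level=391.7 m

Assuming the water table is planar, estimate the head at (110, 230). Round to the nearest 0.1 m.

∂h/∂x = (393.0 − 393.3) / (165 − 0) = -0.001818
∂h/∂y = (391.7 − 393.3) / (-205 − 0) = +0.007805
h(110, 230) = 393.3 + (-0.001818)·(110) + (+0.007805)·(230) = 393.3 -0.200 +1.795 = 394.895 m.

394.9 m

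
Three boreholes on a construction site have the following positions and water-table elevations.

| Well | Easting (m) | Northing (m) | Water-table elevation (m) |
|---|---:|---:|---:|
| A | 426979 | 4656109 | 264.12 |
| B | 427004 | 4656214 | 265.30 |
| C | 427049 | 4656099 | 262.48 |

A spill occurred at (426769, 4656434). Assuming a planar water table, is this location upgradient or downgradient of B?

Taking A as reference: B−A = (25, 105, +1.18); C−A = (70, -10, -1.64).
Determinant of the coordinate differences = 25·(-10) − 70·105 = -7600.
∂h/∂x = [(+1.18)·(-10) − (-1.64)·105] / -7600 = -0.02111
∂h/∂y = [25·(-1.64) − 70·(+1.18)] / -7600 = +0.01626
Head at (426769, 4656434) = 264.12 + (-0.02111)·(-210) + (+0.01626)·(325) = 273.84 m.
That is higher than the 265.30 m at B, so the point is upgradient.

upgradient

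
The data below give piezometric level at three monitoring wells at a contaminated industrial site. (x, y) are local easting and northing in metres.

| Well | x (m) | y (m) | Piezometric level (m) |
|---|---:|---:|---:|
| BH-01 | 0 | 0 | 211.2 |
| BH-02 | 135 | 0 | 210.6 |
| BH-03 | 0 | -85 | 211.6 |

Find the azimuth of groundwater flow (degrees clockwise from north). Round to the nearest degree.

043°

∂h/∂x = (210.6 − 211.2) / (135 − 0) = -0.004444
∂h/∂y = (211.6 − 211.2) / (-85 − 0) = -0.004706
Flow direction (−∇h) has components (+0.004444 E, +0.004706 N).
Azimuth = atan2(E, N) = atan2(+0.004444, +0.004706) = 43.4° ≈ 043°.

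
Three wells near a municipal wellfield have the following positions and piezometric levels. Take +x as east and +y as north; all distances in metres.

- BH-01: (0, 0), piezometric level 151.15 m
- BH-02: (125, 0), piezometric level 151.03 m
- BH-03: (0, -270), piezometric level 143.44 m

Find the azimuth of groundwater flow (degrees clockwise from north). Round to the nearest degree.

178°

∂h/∂x = (151.03 − 151.15) / (125 − 0) = -0.0009600
∂h/∂y = (143.44 − 151.15) / (-270 − 0) = +0.02856
Flow direction (−∇h) has components (+0.0009600 E, -0.02856 N).
Azimuth = atan2(E, N) = atan2(+0.0009600, -0.02856) = 178.1° ≈ 178°.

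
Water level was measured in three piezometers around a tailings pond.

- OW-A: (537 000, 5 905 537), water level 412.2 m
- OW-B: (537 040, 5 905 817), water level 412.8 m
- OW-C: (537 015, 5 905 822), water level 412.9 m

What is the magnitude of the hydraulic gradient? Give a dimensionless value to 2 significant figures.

0.0044

With h = a·x + b·y + c and OW-A as origin, the differences give:
  40·a + 280·b = +0.6
  15·a + 285·b = +0.7
Eliminate b (×285 and ×280, subtract): 7200·a = -25.00 → a = ∂h/∂x = -0.003472
Back-substitute: b = ∂h/∂y = +0.002639.
|∇h| = √(-0.003472² + 0.002639²) = 0.004361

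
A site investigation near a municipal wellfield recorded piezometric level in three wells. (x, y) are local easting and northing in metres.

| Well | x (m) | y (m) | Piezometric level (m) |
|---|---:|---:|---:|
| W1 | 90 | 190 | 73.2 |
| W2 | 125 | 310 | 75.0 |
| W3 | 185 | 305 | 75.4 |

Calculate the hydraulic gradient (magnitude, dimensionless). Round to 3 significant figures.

Three-point gradient (reference W1): Δ to W2 = (35, 120, +1.8), Δ to W3 = (95, 115, +2.2).
∂h/∂x = +0.007729, ∂h/∂y = +0.01275 (det = -7375).
|∇h| = √(0.007729² + 0.01275²) = 0.01491

0.0149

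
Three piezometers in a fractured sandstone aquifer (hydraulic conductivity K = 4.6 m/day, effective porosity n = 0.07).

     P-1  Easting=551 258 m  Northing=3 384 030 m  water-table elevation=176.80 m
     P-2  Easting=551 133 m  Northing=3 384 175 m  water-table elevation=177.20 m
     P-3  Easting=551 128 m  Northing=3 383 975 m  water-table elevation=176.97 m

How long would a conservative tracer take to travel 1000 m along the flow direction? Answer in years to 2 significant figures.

19 years

Taking P-1 as reference: P-2−P-1 = (-125, 145, +0.40); P-3−P-1 = (-130, -55, +0.17).
Determinant of the coordinate differences = (-125)·(-55) − (-130)·145 = 25725.
∂h/∂x = [(+0.40)·(-55) − (+0.17)·145] / 25725 = -0.001813
∂h/∂y = [(-125)·(+0.17) − (-130)·(+0.40)] / 25725 = +0.001195
|∇h| = √(-0.001813² + 0.001195²) = 0.002171
Seepage velocity v = K·i/n = 4.6 × 0.002171 / 0.07 = 0.1427 m/day.
t = 1000 / 0.1427 = 7008 days = 19.2 years.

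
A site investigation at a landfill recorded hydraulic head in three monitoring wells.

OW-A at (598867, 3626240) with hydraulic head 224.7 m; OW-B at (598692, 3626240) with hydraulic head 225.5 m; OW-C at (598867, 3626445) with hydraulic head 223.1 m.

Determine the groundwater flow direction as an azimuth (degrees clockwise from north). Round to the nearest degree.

030°

∂h/∂x = (225.5 − 224.7) / (598692 − 598867) = -0.004571
∂h/∂y = (223.1 − 224.7) / (3626445 − 3626240) = -0.007805
Flow direction (−∇h) has components (+0.004571 E, +0.007805 N).
Azimuth = atan2(E, N) = atan2(+0.004571, +0.007805) = 30.4° ≈ 030°.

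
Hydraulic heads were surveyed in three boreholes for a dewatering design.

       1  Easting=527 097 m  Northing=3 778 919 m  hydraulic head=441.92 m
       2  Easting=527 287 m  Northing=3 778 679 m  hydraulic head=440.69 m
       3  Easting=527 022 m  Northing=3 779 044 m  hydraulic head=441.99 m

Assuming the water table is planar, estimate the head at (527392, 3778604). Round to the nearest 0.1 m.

439.2 m

Differences from 1: to 2 (Δx, Δy, Δh) = (190, -240, -1.23); to 3 = (-75, 125, +0.07).
Determinant of the coordinate differences = 190·125 − (-75)·(-240) = 5750.
∂h/∂x = [(-1.23)·125 − (+0.07)·(-240)] / 5750 = -0.02382
∂h/∂y = [190·(+0.07) − (-75)·(-1.23)] / 5750 = -0.01373
h(527392, 3778604) = 441.92 + (-0.02382)·(295) + (-0.01373)·(-315) = 441.92 -7.026 +4.325 = 439.219 m.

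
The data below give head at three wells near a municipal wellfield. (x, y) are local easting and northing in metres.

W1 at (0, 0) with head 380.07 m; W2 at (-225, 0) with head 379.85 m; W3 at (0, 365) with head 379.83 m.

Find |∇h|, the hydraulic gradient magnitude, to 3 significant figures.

∂h/∂x = (379.85 − 380.07) / (-225 − 0) = +0.0009778
∂h/∂y = (379.83 − 380.07) / (365 − 0) = -0.0006575
|∇h| = √(0.0009778² + -0.0006575²) = 0.001178

0.00118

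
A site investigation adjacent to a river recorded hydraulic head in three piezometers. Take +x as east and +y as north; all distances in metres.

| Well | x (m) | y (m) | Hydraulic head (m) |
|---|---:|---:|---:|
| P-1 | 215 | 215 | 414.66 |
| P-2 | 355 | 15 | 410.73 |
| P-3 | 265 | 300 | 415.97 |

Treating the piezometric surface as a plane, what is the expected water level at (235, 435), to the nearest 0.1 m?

With h = a·x + b·y + c and P-1 as origin, the differences give:
  140·a + (-200)·b = -3.93
  50·a + 85·b = +1.31
Eliminate b (×85 and ×(-200), subtract): 21900·a = -72.050 → a = ∂h/∂x = -0.003290
Back-substitute: b = ∂h/∂y = +0.01735.
h(235, 435) = 414.66 + (-0.003290)·(20) + (+0.01735)·(220) = 414.66 -0.066 +3.816 = 418.411 m.

418.4 m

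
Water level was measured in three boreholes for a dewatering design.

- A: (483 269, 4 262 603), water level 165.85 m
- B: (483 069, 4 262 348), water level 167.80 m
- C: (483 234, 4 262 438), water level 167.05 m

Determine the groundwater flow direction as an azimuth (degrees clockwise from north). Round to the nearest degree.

005°

Differences from A: to B (Δx, Δy, Δh) = (-200, -255, +1.95); to C = (-35, -165, +1.20).
Determinant of the coordinate differences = (-200)·(-165) − (-35)·(-255) = 24075.
∂h/∂x = [(+1.95)·(-165) − (+1.20)·(-255)] / 24075 = -0.0006542
∂h/∂y = [(-200)·(+1.20) − (-35)·(+1.95)] / 24075 = -0.007134
Flow direction (−∇h) has components (+0.0006542 E, +0.007134 N).
Azimuth = atan2(E, N) = atan2(+0.0006542, +0.007134) = 5.2° ≈ 005°.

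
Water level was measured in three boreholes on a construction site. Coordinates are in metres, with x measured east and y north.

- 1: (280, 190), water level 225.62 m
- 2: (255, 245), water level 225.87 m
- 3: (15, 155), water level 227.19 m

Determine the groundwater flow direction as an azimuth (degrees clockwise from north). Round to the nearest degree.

Taking 1 as reference: 2−1 = (-25, 55, +0.25); 3−1 = (-265, -35, +1.57).
Solve a·Δx + b·Δy = Δh: det = (-25)·(-35) − (-265)·55 = 15450.
∂h/∂x = [(+0.25)·(-35) − (+1.57)·55] / 15450 = -0.006155
∂h/∂y = [(-25)·(+1.57) − (-265)·(+0.25)] / 15450 = +0.001748
Flow direction (−∇h) has components (+0.006155 E, -0.001748 N).
Azimuth = atan2(E, N) = atan2(+0.006155, -0.001748) = 105.8° ≈ 106°.

106°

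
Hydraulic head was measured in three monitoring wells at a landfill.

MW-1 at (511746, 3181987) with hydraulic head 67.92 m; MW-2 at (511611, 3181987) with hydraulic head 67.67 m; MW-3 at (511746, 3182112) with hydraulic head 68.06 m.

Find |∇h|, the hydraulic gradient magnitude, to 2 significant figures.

0.0022

∂h/∂x = (67.67 − 67.92) / (511611 − 511746) = +0.001852
∂h/∂y = (68.06 − 67.92) / (3182112 − 3181987) = +0.001120
|∇h| = √(0.001852² + 0.001120²) = 0.002164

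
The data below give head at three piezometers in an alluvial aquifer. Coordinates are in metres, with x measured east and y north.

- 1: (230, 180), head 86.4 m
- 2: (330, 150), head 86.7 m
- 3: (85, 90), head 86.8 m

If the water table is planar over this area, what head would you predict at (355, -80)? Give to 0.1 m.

Taking 1 as reference: 2−1 = (100, -30, +0.3); 3−1 = (-145, -90, +0.4).
Determinant of the coordinate differences = 100·(-90) − (-145)·(-30) = -13350.
∂h/∂x = [(+0.3)·(-90) − (+0.4)·(-30)] / -13350 = +0.001124
∂h/∂y = [100·(+0.4) − (-145)·(+0.3)] / -13350 = -0.006255
h(355, -80) = 86.4 + (+0.001124)·(125) + (-0.006255)·(-260) = 86.4 +0.140 +1.626 = 88.167 m.

88.2 m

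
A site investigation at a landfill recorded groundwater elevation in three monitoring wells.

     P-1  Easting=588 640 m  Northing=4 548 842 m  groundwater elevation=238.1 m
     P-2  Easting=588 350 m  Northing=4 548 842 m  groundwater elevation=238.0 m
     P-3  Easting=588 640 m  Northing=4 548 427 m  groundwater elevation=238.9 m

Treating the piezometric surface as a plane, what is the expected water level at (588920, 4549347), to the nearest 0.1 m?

∂h/∂x = (238.0 − 238.1) / (588350 − 588640) = +0.0003448
∂h/∂y = (238.9 − 238.1) / (4548427 − 4548842) = -0.001928
h(588920, 4549347) = 238.1 + (+0.0003448)·(280) + (-0.001928)·(505) = 238.1 +0.097 -0.973 = 237.223 m.

237.2 m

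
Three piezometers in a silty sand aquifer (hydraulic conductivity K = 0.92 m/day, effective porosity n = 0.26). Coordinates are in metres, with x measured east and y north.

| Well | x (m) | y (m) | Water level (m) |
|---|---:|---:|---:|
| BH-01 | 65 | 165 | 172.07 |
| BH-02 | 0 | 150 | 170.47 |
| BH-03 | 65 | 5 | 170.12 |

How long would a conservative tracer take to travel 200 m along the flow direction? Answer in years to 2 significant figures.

Differences from BH-01: to BH-02 (Δx, Δy, Δh) = (-65, -15, -1.60); to BH-03 = (0, -160, -1.95).
Determinant of the coordinate differences = (-65)·(-160) − 0·(-15) = 10400.
∂h/∂x = [(-1.60)·(-160) − (-1.95)·(-15)] / 10400 = +0.02180
∂h/∂y = [(-65)·(-1.95) − 0·(-1.60)] / 10400 = +0.01219
|∇h| = √(0.02180² + 0.01219²) = 0.02498
Seepage velocity v = K·i/n = 0.92 × 0.02498 / 0.26 = 0.08839 m/day.
t = 200 / 0.08839 = 2263 days = 6.2 years.

6.2 years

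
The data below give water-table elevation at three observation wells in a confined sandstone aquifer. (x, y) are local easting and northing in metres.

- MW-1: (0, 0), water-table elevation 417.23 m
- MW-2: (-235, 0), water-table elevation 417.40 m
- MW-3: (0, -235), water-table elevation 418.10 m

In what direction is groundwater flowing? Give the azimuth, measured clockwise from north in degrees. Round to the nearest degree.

∂h/∂x = (417.40 − 417.23) / (-235 − 0) = -0.0007234
∂h/∂y = (418.10 − 417.23) / (-235 − 0) = -0.003702
Flow direction (−∇h) has components (+0.0007234 E, +0.003702 N).
Azimuth = atan2(E, N) = atan2(+0.0007234, +0.003702) = 11.1° ≈ 011°.

011°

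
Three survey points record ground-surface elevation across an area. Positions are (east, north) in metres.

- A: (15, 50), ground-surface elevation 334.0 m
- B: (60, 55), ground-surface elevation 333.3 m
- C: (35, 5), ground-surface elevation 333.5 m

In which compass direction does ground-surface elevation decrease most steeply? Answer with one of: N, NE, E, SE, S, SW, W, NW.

E

Taking A as reference: B−A = (45, 5, -0.7); C−A = (20, -45, -0.5).
Solve a·Δx + b·Δy = Δz: det = 45·(-45) − 20·5 = -2125.
∂z/∂x = [(-0.7)·(-45) − (-0.5)·5] / -2125 = -0.01600
∂z/∂y = [45·(-0.5) − 20·(-0.7)] / -2125 = +0.004000
Steepest decrease is along −∇f = (+0.01600 E, -0.004000 N) → east.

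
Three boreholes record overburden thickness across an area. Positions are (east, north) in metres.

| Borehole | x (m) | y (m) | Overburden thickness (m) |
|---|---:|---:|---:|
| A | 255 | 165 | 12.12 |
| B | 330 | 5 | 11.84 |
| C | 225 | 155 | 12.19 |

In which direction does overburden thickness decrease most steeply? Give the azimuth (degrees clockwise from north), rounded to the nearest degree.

103°

Differences from A: to B (Δx, Δy, Δh) = (75, -160, -0.28); to C = (-30, -10, +0.07).
Solve a·Δx + b·Δy = Δd: det = 75·(-10) − (-30)·(-160) = -5550.
∂d/∂x = [(-0.28)·(-10) − (+0.07)·(-160)] / -5550 = -0.002523
∂d/∂y = [75·(+0.07) − (-30)·(-0.28)] / -5550 = +0.0005676
Steepest decrease is along −∇f: components (+0.002523 E, -0.0005676 N).
Azimuth = atan2(+0.002523, -0.0005676) = 102.7° ≈ 103°.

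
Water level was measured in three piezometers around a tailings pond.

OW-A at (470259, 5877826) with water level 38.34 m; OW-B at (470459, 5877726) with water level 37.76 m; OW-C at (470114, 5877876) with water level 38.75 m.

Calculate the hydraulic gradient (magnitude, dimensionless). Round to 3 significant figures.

With h = a·x + b·y + c and OW-A as origin, the differences give:
  200·a + (-100)·b = -0.58
  (-145)·a + 50·b = +0.41
Eliminate b (×50 and ×(-100), subtract): -4500·a = 12.000 → a = ∂h/∂x = -0.002667
Back-substitute: b = ∂h/∂y = +0.0004667.
|∇h| = √(-0.002667² + 0.0004667²) = 0.002708

0.00271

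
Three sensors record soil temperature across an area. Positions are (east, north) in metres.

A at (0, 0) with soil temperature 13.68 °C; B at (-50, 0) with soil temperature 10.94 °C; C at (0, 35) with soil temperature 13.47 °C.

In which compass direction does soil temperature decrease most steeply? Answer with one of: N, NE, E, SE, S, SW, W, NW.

W

∂T/∂x = (10.94 − 13.68) / (-50 − 0) = +0.05480
∂T/∂y = (13.47 − 13.68) / (35 − 0) = -0.006000
Steepest decrease is along −∇f = (-0.05480 E, +0.006000 N) → west.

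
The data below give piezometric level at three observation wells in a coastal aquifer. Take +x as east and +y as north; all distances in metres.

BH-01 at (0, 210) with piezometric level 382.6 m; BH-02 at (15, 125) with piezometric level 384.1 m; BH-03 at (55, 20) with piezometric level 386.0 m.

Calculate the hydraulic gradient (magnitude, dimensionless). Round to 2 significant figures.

0.017

Taking BH-01 as reference: BH-02−BH-01 = (15, -85, +1.5); BH-03−BH-01 = (55, -190, +3.4).
Determinant of the coordinate differences = 15·(-190) − 55·(-85) = 1825.
∂h/∂x = [(+1.5)·(-190) − (+3.4)·(-85)] / 1825 = +0.002192
∂h/∂y = [15·(+3.4) − 55·(+1.5)] / 1825 = -0.01726
|∇h| = √(0.002192² + -0.01726²) = 0.0174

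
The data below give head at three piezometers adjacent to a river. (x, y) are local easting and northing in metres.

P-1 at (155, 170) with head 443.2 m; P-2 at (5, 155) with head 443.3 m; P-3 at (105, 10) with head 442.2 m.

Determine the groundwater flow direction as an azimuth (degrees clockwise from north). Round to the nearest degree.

Differences from P-1: to P-2 (Δx, Δy, Δh) = (-150, -15, +0.1); to P-3 = (-50, -160, -1.0).
Determinant of the coordinate differences = (-150)·(-160) − (-50)·(-15) = 23250.
∂h/∂x = [(+0.1)·(-160) − (-1.0)·(-15)] / 23250 = -0.001333
∂h/∂y = [(-150)·(-1.0) − (-50)·(+0.1)] / 23250 = +0.006667
Flow direction (−∇h) has components (+0.001333 E, -0.006667 N).
Azimuth = atan2(E, N) = atan2(+0.001333, -0.006667) = 168.7° ≈ 169°.

169°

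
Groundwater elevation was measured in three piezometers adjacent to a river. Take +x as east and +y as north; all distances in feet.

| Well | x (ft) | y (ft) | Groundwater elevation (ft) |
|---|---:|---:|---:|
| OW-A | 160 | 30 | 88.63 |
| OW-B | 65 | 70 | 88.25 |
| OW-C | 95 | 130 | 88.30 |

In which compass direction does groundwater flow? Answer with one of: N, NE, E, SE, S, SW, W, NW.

W

With h = a·x + b·y + c and OW-A as origin, the differences give:
  (-95)·a + 40·b = -0.38
  (-65)·a + 100·b = -0.33
Eliminate b (×100 and ×40, subtract): -6900·a = -24.800 → a = ∂h/∂x = +0.003594
Back-substitute: b = ∂h/∂y = -0.0009638.
Flow = −∇h = (-0.003594 east, +0.0009638 north), which points west.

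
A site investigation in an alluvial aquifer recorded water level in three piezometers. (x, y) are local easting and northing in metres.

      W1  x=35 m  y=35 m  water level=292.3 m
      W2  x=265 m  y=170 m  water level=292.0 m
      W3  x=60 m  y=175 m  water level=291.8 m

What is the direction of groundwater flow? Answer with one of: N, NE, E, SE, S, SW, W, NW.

N

Three-point gradient (reference W1): Δ to W2 = (230, 135, -0.3), Δ to W3 = (25, 140, -0.5).
∂h/∂x = +0.0008846, ∂h/∂y = -0.003729 (det = 28825).
Flow = −∇h = (-0.0008846 east, +0.003729 north), which points north.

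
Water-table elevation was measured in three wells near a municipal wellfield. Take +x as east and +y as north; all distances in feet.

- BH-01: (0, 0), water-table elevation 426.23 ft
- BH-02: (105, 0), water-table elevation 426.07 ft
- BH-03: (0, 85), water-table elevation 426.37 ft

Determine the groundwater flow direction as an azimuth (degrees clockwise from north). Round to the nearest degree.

∂h/∂x = (426.07 − 426.23) / (105 − 0) = -0.001524
∂h/∂y = (426.37 − 426.23) / (85 − 0) = +0.001647
Flow direction (−∇h) has components (+0.001524 E, -0.001647 N).
Azimuth = atan2(E, N) = atan2(+0.001524, -0.001647) = 137.2° ≈ 137°.

137°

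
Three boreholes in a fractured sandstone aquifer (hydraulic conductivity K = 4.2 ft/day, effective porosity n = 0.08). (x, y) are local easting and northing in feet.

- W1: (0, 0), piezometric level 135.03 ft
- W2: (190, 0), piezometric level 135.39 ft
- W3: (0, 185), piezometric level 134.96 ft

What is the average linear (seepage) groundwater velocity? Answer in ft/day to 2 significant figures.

0.10 ft/day

∂h/∂x = (135.39 − 135.03) / (190 − 0) = +0.001895
∂h/∂y = (134.96 − 135.03) / (185 − 0) = -0.0003784
|∇h| = √(0.001895² + -0.0003784²) = 0.001932
Seepage velocity v = K·i/n = 4.2 × 0.001932 / 0.08 = 0.1014 ft/day.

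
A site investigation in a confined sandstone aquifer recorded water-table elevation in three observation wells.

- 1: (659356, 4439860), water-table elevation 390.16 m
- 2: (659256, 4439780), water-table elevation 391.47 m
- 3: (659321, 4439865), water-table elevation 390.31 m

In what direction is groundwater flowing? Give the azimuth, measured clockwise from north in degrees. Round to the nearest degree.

031°

Taking 1 as reference: 2−1 = (-100, -80, +1.31); 3−1 = (-35, 5, +0.15).
Determinant of the coordinate differences = (-100)·5 − (-35)·(-80) = -3300.
∂h/∂x = [(+1.31)·5 − (+0.15)·(-80)] / -3300 = -0.005621
∂h/∂y = [(-100)·(+0.15) − (-35)·(+1.31)] / -3300 = -0.009348
Flow direction (−∇h) has components (+0.005621 E, +0.009348 N).
Azimuth = atan2(E, N) = atan2(+0.005621, +0.009348) = 31.0° ≈ 031°.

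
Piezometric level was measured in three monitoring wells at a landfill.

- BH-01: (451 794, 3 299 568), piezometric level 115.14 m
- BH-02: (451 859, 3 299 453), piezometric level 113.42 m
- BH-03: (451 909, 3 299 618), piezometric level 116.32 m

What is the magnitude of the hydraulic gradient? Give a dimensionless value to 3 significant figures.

0.0169

Taking BH-01 as reference: BH-02−BH-01 = (65, -115, -1.72); BH-03−BH-01 = (115, 50, +1.18).
Solve a·Δx + b·Δy = Δh: det = 65·50 − 115·(-115) = 16475.
∂h/∂x = [(-1.72)·50 − (+1.18)·(-115)] / 16475 = +0.003017
∂h/∂y = [65·(+1.18) − 115·(-1.72)] / 16475 = +0.01666
|∇h| = √(0.003017² + 0.01666²) = 0.01693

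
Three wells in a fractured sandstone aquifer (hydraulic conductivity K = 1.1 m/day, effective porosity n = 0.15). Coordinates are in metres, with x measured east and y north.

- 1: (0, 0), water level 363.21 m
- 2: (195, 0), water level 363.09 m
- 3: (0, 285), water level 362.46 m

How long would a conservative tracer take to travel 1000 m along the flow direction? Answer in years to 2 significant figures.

140 years

∂h/∂x = (363.09 − 363.21) / (195 − 0) = -0.0006154
∂h/∂y = (362.46 − 363.21) / (285 − 0) = -0.002632
|∇h| = √(-0.0006154² + -0.002632²) = 0.002703
Seepage velocity v = K·i/n = 1.1 × 0.002703 / 0.15 = 0.01982 m/day.
t = 1000 / 0.01982 = 5.045e+04 days = 138 years.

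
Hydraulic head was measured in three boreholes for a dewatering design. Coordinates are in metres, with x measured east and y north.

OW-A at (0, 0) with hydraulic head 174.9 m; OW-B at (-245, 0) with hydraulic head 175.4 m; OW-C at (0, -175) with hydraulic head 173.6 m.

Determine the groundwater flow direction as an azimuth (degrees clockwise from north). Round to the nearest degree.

∂h/∂x = (175.4 − 174.9) / (-245 − 0) = -0.002041
∂h/∂y = (173.6 − 174.9) / (-175 − 0) = +0.007429
Flow direction (−∇h) has components (+0.002041 E, -0.007429 N).
Azimuth = atan2(E, N) = atan2(+0.002041, -0.007429) = 164.6° ≈ 165°.

165°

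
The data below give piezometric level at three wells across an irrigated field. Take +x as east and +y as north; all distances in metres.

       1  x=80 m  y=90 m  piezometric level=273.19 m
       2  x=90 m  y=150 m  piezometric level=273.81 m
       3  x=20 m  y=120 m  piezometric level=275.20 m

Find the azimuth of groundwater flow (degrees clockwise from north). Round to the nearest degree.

With h = a·x + b·y + c and 1 as origin, the differences give:
  10·a + 60·b = +0.62
  (-60)·a + 30·b = +2.01
Eliminate b (×30 and ×60, subtract): 3900·a = -102.000 → a = ∂h/∂x = -0.02615
Back-substitute: b = ∂h/∂y = +0.01469.
Flow direction (−∇h) has components (+0.02615 E, -0.01469 N).
Azimuth = atan2(E, N) = atan2(+0.02615, -0.01469) = 119.3° ≈ 119°.

119°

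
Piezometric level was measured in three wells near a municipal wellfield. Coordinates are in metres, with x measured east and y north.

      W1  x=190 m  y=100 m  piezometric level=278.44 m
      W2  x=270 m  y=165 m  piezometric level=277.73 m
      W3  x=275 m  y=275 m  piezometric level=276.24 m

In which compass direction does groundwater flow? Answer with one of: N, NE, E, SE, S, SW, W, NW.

N

Differences from W1: to W2 (Δx, Δy, Δh) = (80, 65, -0.71); to W3 = (85, 175, -2.20).
Solve a·Δx + b·Δy = Δh: det = 80·175 − 85·65 = 8475.
∂h/∂x = [(-0.71)·175 − (-2.20)·65] / 8475 = +0.002212
∂h/∂y = [80·(-2.20) − 85·(-0.71)] / 8475 = -0.01365
Flow = −∇h = (-0.002212 east, +0.01365 north), which points north.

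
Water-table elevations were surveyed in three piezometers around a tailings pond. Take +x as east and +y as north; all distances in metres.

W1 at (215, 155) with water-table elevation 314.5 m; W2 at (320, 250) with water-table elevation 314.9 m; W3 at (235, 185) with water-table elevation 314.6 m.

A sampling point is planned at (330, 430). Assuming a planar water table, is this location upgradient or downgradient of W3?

upgradient

Differences from W1: to W2 (Δx, Δy, Δh) = (105, 95, +0.4); to W3 = (20, 30, +0.1).
Determinant of the coordinate differences = 105·30 − 20·95 = 1250.
∂h/∂x = [(+0.4)·30 − (+0.1)·95] / 1250 = +0.002000
∂h/∂y = [105·(+0.1) − 20·(+0.4)] / 1250 = +0.002000
Head at (330, 430) = 314.5 + (+0.002000)·(115) + (+0.002000)·(275) = 315.28 m.
That is higher than the 314.6 m at W3, so the point is upgradient.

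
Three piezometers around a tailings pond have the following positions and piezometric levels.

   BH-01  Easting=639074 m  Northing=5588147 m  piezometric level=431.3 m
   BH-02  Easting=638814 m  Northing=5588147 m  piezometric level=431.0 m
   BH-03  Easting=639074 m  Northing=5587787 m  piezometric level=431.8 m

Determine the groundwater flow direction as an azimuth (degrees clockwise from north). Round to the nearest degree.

320°

∂h/∂x = (431.0 − 431.3) / (638814 − 639074) = +0.001154
∂h/∂y = (431.8 − 431.3) / (5587787 − 5588147) = -0.001389
Flow direction (−∇h) has components (-0.001154 E, +0.001389 N).
Azimuth = atan2(E, N) = atan2(-0.001154, +0.001389) = 320.3° ≈ 320°.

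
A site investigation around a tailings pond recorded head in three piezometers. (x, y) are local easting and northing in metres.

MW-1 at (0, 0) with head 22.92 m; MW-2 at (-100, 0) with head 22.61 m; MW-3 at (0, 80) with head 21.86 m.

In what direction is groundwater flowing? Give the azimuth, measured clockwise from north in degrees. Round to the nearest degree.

∂h/∂x = (22.61 − 22.92) / (-100 − 0) = +0.003100
∂h/∂y = (21.86 − 22.92) / (80 − 0) = -0.01325
Flow direction (−∇h) has components (-0.003100 E, +0.01325 N).
Azimuth = atan2(E, N) = atan2(-0.003100, +0.01325) = 346.8° ≈ 347°.

347°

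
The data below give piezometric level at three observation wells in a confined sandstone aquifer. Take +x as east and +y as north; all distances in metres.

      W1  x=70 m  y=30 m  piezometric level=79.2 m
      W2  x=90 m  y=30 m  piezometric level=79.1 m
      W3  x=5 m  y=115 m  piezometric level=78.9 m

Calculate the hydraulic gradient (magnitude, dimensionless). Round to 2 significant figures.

0.0089

Differences from W1: to W2 (Δx, Δy, Δh) = (20, 0, -0.1); to W3 = (-65, 85, -0.3).
Solve a·Δx + b·Δy = Δh: det = 20·85 − (-65)·0 = 1700.
∂h/∂x = [(-0.1)·85 − (-0.3)·0] / 1700 = -0.005000
∂h/∂y = [20·(-0.3) − (-65)·(-0.1)] / 1700 = -0.007353
|∇h| = √(-0.005000² + -0.007353²) = 0.008892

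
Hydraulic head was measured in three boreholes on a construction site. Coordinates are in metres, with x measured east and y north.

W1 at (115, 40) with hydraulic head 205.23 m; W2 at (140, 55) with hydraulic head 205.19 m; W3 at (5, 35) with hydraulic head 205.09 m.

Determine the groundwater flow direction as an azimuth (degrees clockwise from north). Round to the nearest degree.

With h = a·x + b·y + c and W1 as origin, the differences give:
  25·a + 15·b = -0.04
  (-110)·a + (-5)·b = -0.14
Eliminate b (×(-5) and ×15, subtract): 1525·a = 2.300 → a = ∂h/∂x = +0.001508
Back-substitute: b = ∂h/∂y = -0.005180.
Flow direction (−∇h) has components (-0.001508 E, +0.005180 N).
Azimuth = atan2(E, N) = atan2(-0.001508, +0.005180) = 343.8° ≈ 344°.

344°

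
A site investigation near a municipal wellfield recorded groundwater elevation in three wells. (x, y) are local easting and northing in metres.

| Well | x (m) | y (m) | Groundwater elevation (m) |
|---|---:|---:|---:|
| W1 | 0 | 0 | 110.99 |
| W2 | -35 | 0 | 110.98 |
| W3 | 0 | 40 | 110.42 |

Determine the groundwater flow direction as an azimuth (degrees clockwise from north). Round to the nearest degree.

∂h/∂x = (110.98 − 110.99) / (-35 − 0) = +0.0002857
∂h/∂y = (110.42 − 110.99) / (40 − 0) = -0.01425
Flow direction (−∇h) has components (-0.0002857 E, +0.01425 N).
Azimuth = atan2(E, N) = atan2(-0.0002857, +0.01425) = 358.9° ≈ 359°.

359°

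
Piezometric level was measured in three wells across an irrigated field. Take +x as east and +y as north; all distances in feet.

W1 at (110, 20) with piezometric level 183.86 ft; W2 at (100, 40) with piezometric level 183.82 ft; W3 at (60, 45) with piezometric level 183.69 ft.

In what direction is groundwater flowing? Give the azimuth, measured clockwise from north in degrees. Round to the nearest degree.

277°

With h = a·x + b·y + c and W1 as origin, the differences give:
  (-10)·a + 20·b = -0.04
  (-50)·a + 25·b = -0.17
Eliminate b (×25 and ×20, subtract): 750·a = 2.400 → a = ∂h/∂x = +0.003200
Back-substitute: b = ∂h/∂y = -0.0004000.
Flow direction (−∇h) has components (-0.003200 E, +0.0004000 N).
Azimuth = atan2(E, N) = atan2(-0.003200, +0.0004000) = 277.1° ≈ 277°.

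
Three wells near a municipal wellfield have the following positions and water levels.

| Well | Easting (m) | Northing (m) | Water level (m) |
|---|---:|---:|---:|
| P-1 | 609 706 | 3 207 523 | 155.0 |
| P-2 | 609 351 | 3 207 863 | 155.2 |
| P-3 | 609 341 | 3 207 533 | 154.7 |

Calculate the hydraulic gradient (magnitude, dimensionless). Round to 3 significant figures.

Taking P-1 as reference: P-2−P-1 = (-355, 340, +0.2); P-3−P-1 = (-365, 10, -0.3).
Solve a·Δx + b·Δy = Δh: det = (-355)·10 − (-365)·340 = 120550.
∂h/∂x = [(+0.2)·10 − (-0.3)·340] / 120550 = +0.0008627
∂h/∂y = [(-355)·(-0.3) − (-365)·(+0.2)] / 120550 = +0.001489
|∇h| = √(0.0008627² + 0.001489²) = 0.001721

0.00172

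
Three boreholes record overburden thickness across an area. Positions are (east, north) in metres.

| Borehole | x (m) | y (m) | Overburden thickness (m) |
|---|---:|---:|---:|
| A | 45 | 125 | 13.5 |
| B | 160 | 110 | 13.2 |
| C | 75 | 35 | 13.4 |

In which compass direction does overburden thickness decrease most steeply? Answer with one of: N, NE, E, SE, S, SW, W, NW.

E

With d = a·x + b·y + c and A as origin, the differences give:
  115·a + (-15)·b = -0.3
  30·a + (-90)·b = -0.1
Eliminate b (×(-90) and ×(-15), subtract): -9900·a = 25.50 → a = ∂d/∂x = -0.002576
Back-substitute: b = ∂d/∂y = +0.0002525.
Steepest decrease is along −∇f = (+0.002576 E, -0.0002525 N) → east.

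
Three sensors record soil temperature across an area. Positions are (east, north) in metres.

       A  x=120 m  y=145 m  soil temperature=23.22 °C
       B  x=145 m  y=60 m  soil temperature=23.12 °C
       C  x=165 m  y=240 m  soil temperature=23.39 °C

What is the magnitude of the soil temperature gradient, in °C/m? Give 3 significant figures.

With T = a·x + b·y + c and A as origin, the differences give:
  25·a + (-85)·b = -0.10
  45·a + 95·b = +0.17
Eliminate b (×95 and ×(-85), subtract): 6200·a = 4.950 → a = ∂T/∂x = +0.0007984
Back-substitute: b = ∂T/∂y = +0.001411.
|∇f| = √(0.0007984² + 0.001411²) = 0.001621 °C/m

0.00162 °C/m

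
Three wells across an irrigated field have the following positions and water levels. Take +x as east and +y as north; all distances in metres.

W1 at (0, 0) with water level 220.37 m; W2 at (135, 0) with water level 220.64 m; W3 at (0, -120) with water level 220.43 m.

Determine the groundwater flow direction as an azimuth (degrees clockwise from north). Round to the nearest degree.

∂h/∂x = (220.64 − 220.37) / (135 − 0) = +0.002000
∂h/∂y = (220.43 − 220.37) / (-120 − 0) = -0.0005000
Flow direction (−∇h) has components (-0.002000 E, +0.0005000 N).
Azimuth = atan2(E, N) = atan2(-0.002000, +0.0005000) = 284.0° ≈ 284°.

284°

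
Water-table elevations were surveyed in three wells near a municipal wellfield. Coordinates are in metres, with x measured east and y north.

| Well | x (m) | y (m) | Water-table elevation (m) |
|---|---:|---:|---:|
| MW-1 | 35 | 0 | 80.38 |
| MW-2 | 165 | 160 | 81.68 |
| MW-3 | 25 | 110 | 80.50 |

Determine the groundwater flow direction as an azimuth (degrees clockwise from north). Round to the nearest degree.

257°

With h = a·x + b·y + c and MW-1 as origin, the differences give:
  130·a + 160·b = +1.30
  (-10)·a + 110·b = +0.12
Eliminate b (×110 and ×160, subtract): 15900·a = 123.800 → a = ∂h/∂x = +0.007786
Back-substitute: b = ∂h/∂y = +0.001799.
Flow direction (−∇h) has components (-0.007786 E, -0.001799 N).
Azimuth = atan2(E, N) = atan2(-0.007786, -0.001799) = 257.0° ≈ 257°.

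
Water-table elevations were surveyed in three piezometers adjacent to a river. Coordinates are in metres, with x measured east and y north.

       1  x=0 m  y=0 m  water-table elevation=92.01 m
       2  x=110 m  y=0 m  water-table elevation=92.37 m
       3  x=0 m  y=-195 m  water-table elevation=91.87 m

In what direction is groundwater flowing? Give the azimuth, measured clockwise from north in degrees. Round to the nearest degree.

∂h/∂x = (92.37 − 92.01) / (110 − 0) = +0.003273
∂h/∂y = (91.87 − 92.01) / (-195 − 0) = +0.0007179
Flow direction (−∇h) has components (-0.003273 E, -0.0007179 N).
Azimuth = atan2(E, N) = atan2(-0.003273, -0.0007179) = 257.6° ≈ 258°.

258°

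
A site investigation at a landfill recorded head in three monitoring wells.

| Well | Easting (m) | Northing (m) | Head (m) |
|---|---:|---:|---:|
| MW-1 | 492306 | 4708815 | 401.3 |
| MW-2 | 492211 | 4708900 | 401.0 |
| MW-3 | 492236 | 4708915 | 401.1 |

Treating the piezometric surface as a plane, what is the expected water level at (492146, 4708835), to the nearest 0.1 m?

Taking MW-1 as reference: MW-2−MW-1 = (-95, 85, -0.3); MW-3−MW-1 = (-70, 100, -0.2).
Determinant of the coordinate differences = (-95)·100 − (-70)·85 = -3550.
∂h/∂x = [(-0.3)·100 − (-0.2)·85] / -3550 = +0.003662
∂h/∂y = [(-95)·(-0.2) − (-70)·(-0.3)] / -3550 = +0.0005634
h(492146, 4708835) = 401.3 + (+0.003662)·(-160) + (+0.0005634)·(20) = 401.3 -0.586 +0.011 = 400.725 m.

400.7 m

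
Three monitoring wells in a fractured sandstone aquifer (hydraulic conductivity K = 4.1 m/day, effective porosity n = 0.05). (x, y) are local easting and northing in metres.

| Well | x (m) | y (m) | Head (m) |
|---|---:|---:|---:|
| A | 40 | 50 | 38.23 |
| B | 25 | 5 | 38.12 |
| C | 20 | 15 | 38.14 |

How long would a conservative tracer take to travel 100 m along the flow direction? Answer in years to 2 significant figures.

1.4 years

Differences from A: to B (Δx, Δy, Δh) = (-15, -45, -0.11); to C = (-20, -35, -0.09).
Determinant of the coordinate differences = (-15)·(-35) − (-20)·(-45) = -375.
∂h/∂x = [(-0.11)·(-35) − (-0.09)·(-45)] / -375 = +0.0005333
∂h/∂y = [(-15)·(-0.09) − (-20)·(-0.11)] / -375 = +0.002267
|∇h| = √(0.0005333² + 0.002267²) = 0.002329
Seepage velocity v = K·i/n = 4.1 × 0.002329 / 0.05 = 0.191 m/day.
t = 100 / 0.191 = 523.6 days = 1.43 years.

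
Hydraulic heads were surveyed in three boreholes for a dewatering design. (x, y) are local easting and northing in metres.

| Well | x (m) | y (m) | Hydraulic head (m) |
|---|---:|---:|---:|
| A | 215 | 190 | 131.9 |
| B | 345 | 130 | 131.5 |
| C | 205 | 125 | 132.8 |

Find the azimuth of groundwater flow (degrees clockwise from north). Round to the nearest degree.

035°

Differences from A: to B (Δx, Δy, Δh) = (130, -60, -0.4); to C = (-10, -65, +0.9).
Determinant of the coordinate differences = 130·(-65) − (-10)·(-60) = -9050.
∂h/∂x = [(-0.4)·(-65) − (+0.9)·(-60)] / -9050 = -0.008840
∂h/∂y = [130·(+0.9) − (-10)·(-0.4)] / -9050 = -0.01249
Flow direction (−∇h) has components (+0.008840 E, +0.01249 N).
Azimuth = atan2(E, N) = atan2(+0.008840, +0.01249) = 35.3° ≈ 035°.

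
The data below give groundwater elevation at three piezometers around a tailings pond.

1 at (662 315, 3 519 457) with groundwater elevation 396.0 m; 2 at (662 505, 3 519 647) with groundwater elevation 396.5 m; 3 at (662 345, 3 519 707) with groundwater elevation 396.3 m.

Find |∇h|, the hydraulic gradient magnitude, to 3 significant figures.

0.00191

With h = a·x + b·y + c and 1 as origin, the differences give:
  190·a + 190·b = +0.5
  30·a + 250·b = +0.3
Eliminate b (×250 and ×190, subtract): 41800·a = 68.00 → a = ∂h/∂x = +0.001627
Back-substitute: b = ∂h/∂y = +0.001005.
|∇h| = √(0.001627² + 0.001005²) = 0.001912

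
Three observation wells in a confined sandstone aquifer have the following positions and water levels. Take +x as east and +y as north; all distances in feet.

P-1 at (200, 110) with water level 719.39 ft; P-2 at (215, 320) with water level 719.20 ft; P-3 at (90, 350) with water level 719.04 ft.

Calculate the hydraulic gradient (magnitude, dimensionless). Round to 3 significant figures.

Differences from P-1: to P-2 (Δx, Δy, Δh) = (15, 210, -0.19); to P-3 = (-110, 240, -0.35).
Solve a·Δx + b·Δy = Δh: det = 15·240 − (-110)·210 = 26700.
∂h/∂x = [(-0.19)·240 − (-0.35)·210] / 26700 = +0.001045
∂h/∂y = [15·(-0.35) − (-110)·(-0.19)] / 26700 = -0.0009794
|∇h| = √(0.001045² + -0.0009794²) = 0.001432

0.00143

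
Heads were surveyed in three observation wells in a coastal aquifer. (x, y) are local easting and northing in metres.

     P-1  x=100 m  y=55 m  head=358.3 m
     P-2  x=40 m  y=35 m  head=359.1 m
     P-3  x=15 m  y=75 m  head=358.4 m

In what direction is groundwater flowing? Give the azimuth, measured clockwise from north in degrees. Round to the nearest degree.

With h = a·x + b·y + c and P-1 as origin, the differences give:
  (-60)·a + (-20)·b = +0.8
  (-85)·a + 20·b = +0.1
Eliminate b (×20 and ×(-20), subtract): -2900·a = 18.00 → a = ∂h/∂x = -0.006207
Back-substitute: b = ∂h/∂y = -0.02138.
Flow direction (−∇h) has components (+0.006207 E, +0.02138 N).
Azimuth = atan2(E, N) = atan2(+0.006207, +0.02138) = 16.2° ≈ 016°.

016°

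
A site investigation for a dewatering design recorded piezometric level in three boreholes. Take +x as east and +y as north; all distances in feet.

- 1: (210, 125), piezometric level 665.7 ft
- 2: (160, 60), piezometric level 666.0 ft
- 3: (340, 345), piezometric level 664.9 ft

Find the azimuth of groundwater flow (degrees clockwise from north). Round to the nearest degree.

Differences from 1: to 2 (Δx, Δy, Δh) = (-50, -65, +0.3); to 3 = (130, 220, -0.8).
Solve a·Δx + b·Δy = Δh: det = (-50)·220 − 130·(-65) = -2550.
∂h/∂x = [(+0.3)·220 − (-0.8)·(-65)] / -2550 = -0.005490
∂h/∂y = [(-50)·(-0.8) − 130·(+0.3)] / -2550 = -0.0003922
Flow direction (−∇h) has components (+0.005490 E, +0.0003922 N).
Azimuth = atan2(E, N) = atan2(+0.005490, +0.0003922) = 85.9° ≈ 086°.

086°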